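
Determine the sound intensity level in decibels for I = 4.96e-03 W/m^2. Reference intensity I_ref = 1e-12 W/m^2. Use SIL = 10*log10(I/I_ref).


I / I_ref = 4.96e-03 / 1e-12 = 4.96e+09
SIL = 10 * log10(4.96e+09) = 96.955 dB


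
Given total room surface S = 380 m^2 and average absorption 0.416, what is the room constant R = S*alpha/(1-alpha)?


R = 380 * 0.416 / (1 - 0.416) = 270.68 m^2


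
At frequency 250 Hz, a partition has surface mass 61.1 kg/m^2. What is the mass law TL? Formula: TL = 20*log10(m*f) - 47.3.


m * f = 61.1 * 250 = 15275
20*log10(15275) = 83.6796 dB
TL = 83.6796 - 47.3 = 36.38 dB


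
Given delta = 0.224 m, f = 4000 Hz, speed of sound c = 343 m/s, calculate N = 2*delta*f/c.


N = 2*delta*f/c = 2*delta/lambda, where lambda = c/f
lambda = 343 / 4000 = 0.08575 m
N = 2 * 0.224 / 0.08575 = 5.2245


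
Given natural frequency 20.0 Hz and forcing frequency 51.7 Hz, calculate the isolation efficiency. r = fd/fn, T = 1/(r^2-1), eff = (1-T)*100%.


r = 51.7 / 20.0 = 2.585
r^2 - 1 = 2.585^2 - 1 = 5.68222
T = 1/5.68222 = 0.175988
Efficiency = (1 - 0.175988)*100 = 82.401 %


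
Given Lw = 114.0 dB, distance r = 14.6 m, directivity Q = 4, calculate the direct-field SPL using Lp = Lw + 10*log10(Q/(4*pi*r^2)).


4*pi*r^2 = 4*pi*14.6^2 = 2678.65 m^2
Q / (4*pi*r^2) = 4 / 2678.65 = 0.00149329
Lp = 114.0 + 10*log10(0.00149329) = 85.741 dB


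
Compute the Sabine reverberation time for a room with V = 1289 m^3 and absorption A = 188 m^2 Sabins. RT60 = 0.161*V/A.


RT60 = 0.161 * 1289 / 188 = 1.1039 s


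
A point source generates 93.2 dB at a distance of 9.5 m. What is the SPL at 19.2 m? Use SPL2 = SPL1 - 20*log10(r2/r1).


r2/r1 = 19.2/9.5 = 2.02105
Correction = 20*log10(2.02105) = 6.11154 dB
SPL2 = 93.2 - 6.11154 = 87.088 dB


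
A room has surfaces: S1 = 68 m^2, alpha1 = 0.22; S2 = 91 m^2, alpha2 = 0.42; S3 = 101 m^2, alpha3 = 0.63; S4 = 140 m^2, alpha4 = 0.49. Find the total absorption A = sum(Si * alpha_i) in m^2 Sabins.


68 * 0.22 = 14.96
91 * 0.42 = 38.22
101 * 0.63 = 63.63
140 * 0.49 = 68.6
A_total = 14.96 + 38.22 + 63.63 + 68.6 = 185.41 m^2


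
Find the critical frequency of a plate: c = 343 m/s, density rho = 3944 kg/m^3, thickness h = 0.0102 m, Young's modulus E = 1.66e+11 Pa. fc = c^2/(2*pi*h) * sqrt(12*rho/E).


12*rho/E = 12*3944/1.66e+11 = 2.85108e-07
sqrt(12*rho/E) = sqrt(2.85108e-07) = 0.000533955
c^2/(2*pi*h) = 343^2/(2*pi*0.0102) = 1.83573e+06
fc = 1.83573e+06 * 0.000533955 = 980.2 Hz


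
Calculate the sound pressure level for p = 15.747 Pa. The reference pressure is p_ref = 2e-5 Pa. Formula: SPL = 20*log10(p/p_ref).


p / p_ref = 15.747 / 2e-5 = 787350
SPL = 20 * log10(787350) = 117.92 dB


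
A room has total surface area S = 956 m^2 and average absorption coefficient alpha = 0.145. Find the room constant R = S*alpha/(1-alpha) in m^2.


R = 956 * 0.145 / (1 - 0.145) = 162.13 m^2


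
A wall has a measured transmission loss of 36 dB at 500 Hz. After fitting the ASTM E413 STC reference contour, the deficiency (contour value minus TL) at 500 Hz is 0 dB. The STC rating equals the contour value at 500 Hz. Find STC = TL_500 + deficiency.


By ASTM E413, STC = value of the fitted reference contour at 500 Hz.
Contour value at 500 Hz = TL_500 + deficiency = 36 + 0 = 36
STC = 36


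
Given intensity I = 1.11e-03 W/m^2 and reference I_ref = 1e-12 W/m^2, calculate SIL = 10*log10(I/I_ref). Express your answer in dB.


I / I_ref = 1.11e-03 / 1e-12 = 1.11e+09
SIL = 10 * log10(1.11e+09) = 90.453 dB


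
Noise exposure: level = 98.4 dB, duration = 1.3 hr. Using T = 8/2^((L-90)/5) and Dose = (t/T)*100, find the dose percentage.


T_allowed = 8 / 2^((98.4 - 90)/5) = 2.49666 hr
Dose = 1.3 / 2.49666 * 100 = 52.07 %


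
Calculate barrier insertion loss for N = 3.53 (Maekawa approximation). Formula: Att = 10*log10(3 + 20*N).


3 + 20*N = 3 + 20*3.53 = 73.6
Att = 10*log10(73.6) = 18.669 dB


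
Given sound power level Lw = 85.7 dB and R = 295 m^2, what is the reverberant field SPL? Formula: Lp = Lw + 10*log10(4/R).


4/R = 4/295 = 0.0135593
Lp = 85.7 + 10*log10(0.0135593) = 67.022 dB


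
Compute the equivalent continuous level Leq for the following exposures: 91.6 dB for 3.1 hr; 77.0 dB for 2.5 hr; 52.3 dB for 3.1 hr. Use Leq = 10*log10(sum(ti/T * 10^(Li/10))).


T_total = 3.1 + 2.5 + 3.1 = 8.7 hr
(3.1/8.7) * 10^(91.6/10) = 5.15042e+08
(2.5/8.7) * 10^(77.0/10) = 1.44019e+07
(3.1/8.7) * 10^(52.3/10) = 60512.1
Sum = 5.15042e+08 + 1.44019e+07 + 60512.1 = 5.29504e+08
Leq = 10*log10(5.29504e+08) = 87.239 dB


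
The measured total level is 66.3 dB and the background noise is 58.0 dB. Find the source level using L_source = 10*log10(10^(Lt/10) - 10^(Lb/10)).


10^(66.3/10) = 4.2658e+06
10^(58.0/10) = 630957
Difference = 4.2658e+06 - 630957 = 3.63484e+06
L_source = 10*log10(3.63484e+06) = 65.605 dB


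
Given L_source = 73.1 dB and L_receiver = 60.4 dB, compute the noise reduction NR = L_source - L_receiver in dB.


NR = L_source - L_receiver (difference between source and receiving room levels)
NR = 73.1 - 60.4 = 12.7 dB


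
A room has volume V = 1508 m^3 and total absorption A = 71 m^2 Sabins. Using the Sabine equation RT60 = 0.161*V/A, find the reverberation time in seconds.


RT60 = 0.161 * 1508 / 71 = 3.4195 s


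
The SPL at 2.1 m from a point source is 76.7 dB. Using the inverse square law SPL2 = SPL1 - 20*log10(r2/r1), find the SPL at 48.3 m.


r2/r1 = 48.3/2.1 = 23
Correction = 20*log10(23) = 27.2346 dB
SPL2 = 76.7 - 27.2346 = 49.465 dB


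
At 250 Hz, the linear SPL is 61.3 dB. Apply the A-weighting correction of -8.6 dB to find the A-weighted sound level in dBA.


A-weighting table: 250 Hz -> -8.6 dB correction
SPL_A = SPL + correction = 61.3 + (-8.6) = 52.7 dBA


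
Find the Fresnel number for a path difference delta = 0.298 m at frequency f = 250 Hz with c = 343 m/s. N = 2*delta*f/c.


N = 2*delta*f/c = 2*delta/lambda, where lambda = c/f
lambda = 343 / 250 = 1.372 m
N = 2 * 0.298 / 1.372 = 0.4344


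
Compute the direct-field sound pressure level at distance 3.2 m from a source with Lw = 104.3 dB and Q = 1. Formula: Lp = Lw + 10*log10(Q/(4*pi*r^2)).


4*pi*r^2 = 4*pi*3.2^2 = 128.68 m^2
Q / (4*pi*r^2) = 1 / 128.68 = 0.00777122
Lp = 104.3 + 10*log10(0.00777122) = 83.205 dB


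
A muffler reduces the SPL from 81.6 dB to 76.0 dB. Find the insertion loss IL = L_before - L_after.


Insertion loss = SPL without muffler - SPL with muffler
IL = 81.6 - 76.0 = 5.6 dB


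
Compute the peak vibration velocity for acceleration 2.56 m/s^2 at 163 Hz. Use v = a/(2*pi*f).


omega = 2*pi*f = 2*pi*163 = 1024.16 rad/s
v = a / omega = 2.56 / 1024.16 = 0.0024996 m/s


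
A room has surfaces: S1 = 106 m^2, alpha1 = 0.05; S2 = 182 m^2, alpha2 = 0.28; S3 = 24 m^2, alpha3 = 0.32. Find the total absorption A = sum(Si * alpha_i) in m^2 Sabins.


106 * 0.05 = 5.3
182 * 0.28 = 50.96
24 * 0.32 = 7.68
A_total = 5.3 + 50.96 + 7.68 = 63.94 m^2


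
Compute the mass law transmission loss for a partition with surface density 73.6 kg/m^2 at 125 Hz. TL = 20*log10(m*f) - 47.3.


m * f = 73.6 * 125 = 9200
20*log10(9200) = 79.2758 dB
TL = 79.2758 - 47.3 = 31.976 dB


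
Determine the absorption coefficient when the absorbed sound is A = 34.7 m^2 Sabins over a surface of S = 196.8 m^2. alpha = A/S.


Absorption coefficient = absorbed power / incident power
alpha = A / S = 34.7 / 196.8 = 0.17632


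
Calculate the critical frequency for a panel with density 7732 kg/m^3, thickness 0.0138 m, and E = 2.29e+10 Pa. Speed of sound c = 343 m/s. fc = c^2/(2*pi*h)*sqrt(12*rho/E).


12*rho/E = 12*7732/2.29e+10 = 4.0517e-06
sqrt(12*rho/E) = sqrt(4.0517e-06) = 0.00201288
c^2/(2*pi*h) = 343^2/(2*pi*0.0138) = 1.35684e+06
fc = 1.35684e+06 * 0.00201288 = 2731.2 Hz


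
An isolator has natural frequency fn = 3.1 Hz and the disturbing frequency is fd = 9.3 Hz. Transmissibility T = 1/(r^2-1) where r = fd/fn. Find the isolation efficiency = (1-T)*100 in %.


r = 9.3 / 3.1 = 3
r^2 - 1 = 3^2 - 1 = 8
T = 1/8 = 0.125
Efficiency = (1 - 0.125)*100 = 87.5 %


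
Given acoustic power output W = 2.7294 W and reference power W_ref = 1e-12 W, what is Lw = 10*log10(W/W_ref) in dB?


W / W_ref = 2.7294 / 1e-12 = 2.7294e+12
Lw = 10 * log10(2.7294e+12) = 124.36 dB


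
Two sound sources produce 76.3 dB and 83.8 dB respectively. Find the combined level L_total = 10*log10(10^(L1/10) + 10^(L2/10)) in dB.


10^(76.3/10) = 4.2658e+07
10^(83.8/10) = 2.39883e+08
Sum = 4.2658e+07 + 2.39883e+08 = 2.82541e+08
L_total = 10*log10(2.82541e+08) = 84.511 dB


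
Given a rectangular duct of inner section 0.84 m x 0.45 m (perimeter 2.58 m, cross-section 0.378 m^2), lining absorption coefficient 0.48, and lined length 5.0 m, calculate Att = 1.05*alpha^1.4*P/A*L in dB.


alpha^1.4 = 0.48^1.4 = 0.35788
Attenuation rate = 1.05 * alpha^1.4 * P / A
= 1.05 * 0.35788 * 2.58 / 0.378 = 2.56481 dB/m
Total Att = 2.56481 * 5.0 = 12.824 dB


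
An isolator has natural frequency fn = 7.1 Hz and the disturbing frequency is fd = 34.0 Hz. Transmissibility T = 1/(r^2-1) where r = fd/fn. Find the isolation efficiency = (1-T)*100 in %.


r = 34.0 / 7.1 = 4.78873
r^2 - 1 = 4.78873^2 - 1 = 21.9319
T = 1/21.9319 = 0.0455957
Efficiency = (1 - 0.0455957)*100 = 95.44 %


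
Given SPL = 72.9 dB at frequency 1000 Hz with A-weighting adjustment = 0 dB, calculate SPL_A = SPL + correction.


A-weighting table: 1000 Hz -> 0 dB correction
SPL_A = SPL + correction = 72.9 + (0) = 72.9 dBA


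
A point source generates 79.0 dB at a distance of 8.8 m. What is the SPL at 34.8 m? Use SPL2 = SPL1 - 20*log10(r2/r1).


r2/r1 = 34.8/8.8 = 3.95455
Correction = 20*log10(3.95455) = 11.9419 dB
SPL2 = 79.0 - 11.9419 = 67.058 dB


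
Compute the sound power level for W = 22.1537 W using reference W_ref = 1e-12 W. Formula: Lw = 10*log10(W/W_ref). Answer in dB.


W / W_ref = 22.1537 / 1e-12 = 2.21537e+13
Lw = 10 * log10(2.21537e+13) = 133.45 dB


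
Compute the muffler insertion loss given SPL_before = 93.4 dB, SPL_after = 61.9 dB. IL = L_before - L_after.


Insertion loss = SPL without muffler - SPL with muffler
IL = 93.4 - 61.9 = 31.5 dB


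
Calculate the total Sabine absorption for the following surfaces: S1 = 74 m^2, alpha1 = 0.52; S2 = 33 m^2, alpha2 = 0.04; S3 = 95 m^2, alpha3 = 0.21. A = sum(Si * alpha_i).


74 * 0.52 = 38.48
33 * 0.04 = 1.32
95 * 0.21 = 19.95
A_total = 38.48 + 1.32 + 19.95 = 59.75 m^2


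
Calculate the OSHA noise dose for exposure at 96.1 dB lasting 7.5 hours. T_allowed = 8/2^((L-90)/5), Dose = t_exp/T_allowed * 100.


T_allowed = 8 / 2^((96.1 - 90)/5) = 3.43426 hr
Dose = 7.5 / 3.43426 * 100 = 218.39 %


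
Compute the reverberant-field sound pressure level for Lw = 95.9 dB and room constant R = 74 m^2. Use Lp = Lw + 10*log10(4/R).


4/R = 4/74 = 0.0540541
Lp = 95.9 + 10*log10(0.0540541) = 83.228 dB


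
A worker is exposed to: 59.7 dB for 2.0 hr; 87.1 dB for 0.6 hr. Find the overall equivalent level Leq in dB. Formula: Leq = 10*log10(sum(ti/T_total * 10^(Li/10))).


T_total = 2.0 + 0.6 = 2.6 hr
(2.0/2.6) * 10^(59.7/10) = 717888
(0.6/2.6) * 10^(87.1/10) = 1.18353e+08
Sum = 717888 + 1.18353e+08 = 1.19071e+08
Leq = 10*log10(1.19071e+08) = 80.758 dB


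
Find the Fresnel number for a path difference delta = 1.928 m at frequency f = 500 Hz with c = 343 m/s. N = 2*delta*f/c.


N = 2*delta*f/c = 2*delta/lambda, where lambda = c/f
lambda = 343 / 500 = 0.686 m
N = 2 * 1.928 / 0.686 = 5.621


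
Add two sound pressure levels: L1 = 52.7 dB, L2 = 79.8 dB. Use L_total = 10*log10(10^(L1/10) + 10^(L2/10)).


10^(52.7/10) = 186209
10^(79.8/10) = 9.54993e+07
Sum = 186209 + 9.54993e+07 = 9.56855e+07
L_total = 10*log10(9.56855e+07) = 79.808 dB


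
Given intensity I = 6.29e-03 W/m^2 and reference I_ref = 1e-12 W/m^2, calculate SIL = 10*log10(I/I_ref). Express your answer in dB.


I / I_ref = 6.29e-03 / 1e-12 = 6.29e+09
SIL = 10 * log10(6.29e+09) = 97.987 dB


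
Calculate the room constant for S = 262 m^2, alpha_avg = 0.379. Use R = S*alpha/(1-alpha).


R = 262 * 0.379 / (1 - 0.379) = 159.9 m^2


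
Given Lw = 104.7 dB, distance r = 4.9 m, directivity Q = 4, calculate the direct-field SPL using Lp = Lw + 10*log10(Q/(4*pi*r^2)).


4*pi*r^2 = 4*pi*4.9^2 = 301.719 m^2
Q / (4*pi*r^2) = 4 / 301.719 = 0.0132574
Lp = 104.7 + 10*log10(0.0132574) = 85.925 dB


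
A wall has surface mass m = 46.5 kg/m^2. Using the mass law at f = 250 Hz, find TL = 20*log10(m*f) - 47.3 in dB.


m * f = 46.5 * 250 = 11625
20*log10(11625) = 81.3079 dB
TL = 81.3079 - 47.3 = 34.008 dB


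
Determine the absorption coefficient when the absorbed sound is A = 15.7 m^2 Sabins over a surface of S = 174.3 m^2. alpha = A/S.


Absorption coefficient = absorbed power / incident power
alpha = A / S = 15.7 / 174.3 = 0.090075


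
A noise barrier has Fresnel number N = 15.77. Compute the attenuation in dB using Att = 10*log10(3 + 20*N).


3 + 20*N = 3 + 20*15.77 = 318.4
Att = 10*log10(318.4) = 25.03 dB


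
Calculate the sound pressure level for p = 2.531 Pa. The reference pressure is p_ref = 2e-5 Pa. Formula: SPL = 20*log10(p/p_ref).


p / p_ref = 2.531 / 2e-5 = 126550
SPL = 20 * log10(126550) = 102.05 dB


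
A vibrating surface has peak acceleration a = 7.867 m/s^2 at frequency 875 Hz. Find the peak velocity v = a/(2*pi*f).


omega = 2*pi*f = 2*pi*875 = 5497.79 rad/s
v = a / omega = 7.867 / 5497.79 = 0.0014309 m/s


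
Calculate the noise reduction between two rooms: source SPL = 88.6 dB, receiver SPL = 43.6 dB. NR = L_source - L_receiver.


NR = L_source - L_receiver (difference between source and receiving room levels)
NR = 88.6 - 43.6 = 45 dB


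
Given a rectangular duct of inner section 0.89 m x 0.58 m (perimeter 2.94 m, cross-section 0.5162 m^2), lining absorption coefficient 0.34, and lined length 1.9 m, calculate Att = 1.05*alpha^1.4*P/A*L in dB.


alpha^1.4 = 0.34^1.4 = 0.220836
Attenuation rate = 1.05 * alpha^1.4 * P / A
= 1.05 * 0.220836 * 2.94 / 0.5162 = 1.32065 dB/m
Total Att = 1.32065 * 1.9 = 2.5092 dB


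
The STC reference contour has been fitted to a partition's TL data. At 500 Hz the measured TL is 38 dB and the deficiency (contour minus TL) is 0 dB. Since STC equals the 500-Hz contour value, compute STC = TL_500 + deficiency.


By ASTM E413, STC = value of the fitted reference contour at 500 Hz.
Contour value at 500 Hz = TL_500 + deficiency = 38 + 0 = 38
STC = 38


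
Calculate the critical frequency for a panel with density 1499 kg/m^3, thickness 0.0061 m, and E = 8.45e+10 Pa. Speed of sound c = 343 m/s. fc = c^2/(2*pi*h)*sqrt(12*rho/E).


12*rho/E = 12*1499/8.45e+10 = 2.12876e-07
sqrt(12*rho/E) = sqrt(2.12876e-07) = 0.000461385
c^2/(2*pi*h) = 343^2/(2*pi*0.0061) = 3.06958e+06
fc = 3.06958e+06 * 0.000461385 = 1416.3 Hz


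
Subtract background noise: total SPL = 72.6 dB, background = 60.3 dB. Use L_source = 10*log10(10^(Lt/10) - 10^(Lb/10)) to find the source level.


10^(72.6/10) = 1.8197e+07
10^(60.3/10) = 1.07152e+06
Difference = 1.8197e+07 - 1.07152e+06 = 1.71255e+07
L_source = 10*log10(1.71255e+07) = 72.336 dB


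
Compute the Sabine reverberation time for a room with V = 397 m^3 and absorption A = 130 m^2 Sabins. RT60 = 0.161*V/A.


RT60 = 0.161 * 397 / 130 = 0.49167 s


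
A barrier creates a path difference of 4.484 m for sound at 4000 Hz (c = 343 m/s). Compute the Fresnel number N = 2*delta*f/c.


N = 2*delta*f/c = 2*delta/lambda, where lambda = c/f
lambda = 343 / 4000 = 0.08575 m
N = 2 * 4.484 / 0.08575 = 104.58


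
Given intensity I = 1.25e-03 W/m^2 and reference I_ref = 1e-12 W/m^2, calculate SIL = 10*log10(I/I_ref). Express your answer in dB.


I / I_ref = 1.25e-03 / 1e-12 = 1.25e+09
SIL = 10 * log10(1.25e+09) = 90.969 dB


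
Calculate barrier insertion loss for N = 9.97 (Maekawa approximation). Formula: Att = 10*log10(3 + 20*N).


3 + 20*N = 3 + 20*9.97 = 202.4
Att = 10*log10(202.4) = 23.062 dB


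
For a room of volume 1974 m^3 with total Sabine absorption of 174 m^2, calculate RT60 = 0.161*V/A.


RT60 = 0.161 * 1974 / 174 = 1.8265 s


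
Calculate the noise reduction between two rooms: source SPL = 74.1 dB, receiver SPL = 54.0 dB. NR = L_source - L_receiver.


NR = L_source - L_receiver (difference between source and receiving room levels)
NR = 74.1 - 54.0 = 20.1 dB


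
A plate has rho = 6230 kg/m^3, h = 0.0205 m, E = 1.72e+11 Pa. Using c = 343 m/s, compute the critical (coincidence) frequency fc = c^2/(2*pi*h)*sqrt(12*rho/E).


12*rho/E = 12*6230/1.72e+11 = 4.34651e-07
sqrt(12*rho/E) = sqrt(4.34651e-07) = 0.000659281
c^2/(2*pi*h) = 343^2/(2*pi*0.0205) = 913386
fc = 913386 * 0.000659281 = 602.18 Hz


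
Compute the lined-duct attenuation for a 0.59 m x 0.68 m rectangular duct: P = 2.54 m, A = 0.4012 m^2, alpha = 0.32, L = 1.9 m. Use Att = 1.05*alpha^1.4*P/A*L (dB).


alpha^1.4 = 0.32^1.4 = 0.202866
Attenuation rate = 1.05 * alpha^1.4 * P / A
= 1.05 * 0.202866 * 2.54 / 0.4012 = 1.34856 dB/m
Total Att = 1.34856 * 1.9 = 2.5623 dB


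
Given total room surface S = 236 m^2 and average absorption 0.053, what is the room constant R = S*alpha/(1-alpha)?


R = 236 * 0.053 / (1 - 0.053) = 13.208 m^2


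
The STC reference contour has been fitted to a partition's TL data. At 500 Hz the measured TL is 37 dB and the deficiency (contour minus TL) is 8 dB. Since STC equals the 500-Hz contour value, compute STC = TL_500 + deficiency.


By ASTM E413, STC = value of the fitted reference contour at 500 Hz.
Contour value at 500 Hz = TL_500 + deficiency = 37 + 8 = 45
STC = 45


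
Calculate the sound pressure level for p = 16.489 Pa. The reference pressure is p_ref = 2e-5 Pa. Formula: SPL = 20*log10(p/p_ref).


p / p_ref = 16.489 / 2e-5 = 824450
SPL = 20 * log10(824450) = 118.32 dB


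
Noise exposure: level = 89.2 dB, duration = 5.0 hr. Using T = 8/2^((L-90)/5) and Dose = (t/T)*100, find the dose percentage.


T_allowed = 8 / 2^((89.2 - 90)/5) = 8.9383 hr
Dose = 5.0 / 8.9383 * 100 = 55.939 %


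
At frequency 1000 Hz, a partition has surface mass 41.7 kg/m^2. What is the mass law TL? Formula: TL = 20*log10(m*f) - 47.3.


m * f = 41.7 * 1000 = 41700
20*log10(41700) = 92.4027 dB
TL = 92.4027 - 47.3 = 45.103 dB


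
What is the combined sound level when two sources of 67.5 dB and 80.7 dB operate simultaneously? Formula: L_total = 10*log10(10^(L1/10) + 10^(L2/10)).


10^(67.5/10) = 5.62341e+06
10^(80.7/10) = 1.1749e+08
Sum = 5.62341e+06 + 1.1749e+08 = 1.23113e+08
L_total = 10*log10(1.23113e+08) = 80.903 dB


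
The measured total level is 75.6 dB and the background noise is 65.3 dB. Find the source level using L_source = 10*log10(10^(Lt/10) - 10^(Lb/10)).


10^(75.6/10) = 3.63078e+07
10^(65.3/10) = 3.38844e+06
Difference = 3.63078e+07 - 3.38844e+06 = 3.29194e+07
L_source = 10*log10(3.29194e+07) = 75.175 dB


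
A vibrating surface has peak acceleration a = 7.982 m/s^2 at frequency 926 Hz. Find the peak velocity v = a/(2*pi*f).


omega = 2*pi*f = 2*pi*926 = 5818.23 rad/s
v = a / omega = 7.982 / 5818.23 = 0.0013719 m/s


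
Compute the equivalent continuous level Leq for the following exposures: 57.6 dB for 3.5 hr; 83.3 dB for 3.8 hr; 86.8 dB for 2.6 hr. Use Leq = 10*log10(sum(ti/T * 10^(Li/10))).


T_total = 3.5 + 3.8 + 2.6 = 9.9 hr
(3.5/9.9) * 10^(57.6/10) = 203438
(3.8/9.9) * 10^(83.3/10) = 8.20632e+07
(2.6/9.9) * 10^(86.8/10) = 1.25701e+08
Sum = 203438 + 8.20632e+07 + 1.25701e+08 = 2.07968e+08
Leq = 10*log10(2.07968e+08) = 83.18 dB


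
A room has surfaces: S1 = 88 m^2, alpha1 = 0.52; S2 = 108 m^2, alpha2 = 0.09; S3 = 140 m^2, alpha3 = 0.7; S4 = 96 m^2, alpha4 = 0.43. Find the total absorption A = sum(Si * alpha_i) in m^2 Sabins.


88 * 0.52 = 45.76
108 * 0.09 = 9.72
140 * 0.7 = 98
96 * 0.43 = 41.28
A_total = 45.76 + 9.72 + 98 + 41.28 = 194.76 m^2


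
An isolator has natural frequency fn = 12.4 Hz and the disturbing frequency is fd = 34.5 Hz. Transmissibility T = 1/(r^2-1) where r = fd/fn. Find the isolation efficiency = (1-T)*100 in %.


r = 34.5 / 12.4 = 2.78226
r^2 - 1 = 2.78226^2 - 1 = 6.74097
T = 1/6.74097 = 0.148347
Efficiency = (1 - 0.148347)*100 = 85.165 %


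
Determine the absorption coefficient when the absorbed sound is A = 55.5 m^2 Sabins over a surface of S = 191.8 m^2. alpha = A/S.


Absorption coefficient = absorbed power / incident power
alpha = A / S = 55.5 / 191.8 = 0.28936


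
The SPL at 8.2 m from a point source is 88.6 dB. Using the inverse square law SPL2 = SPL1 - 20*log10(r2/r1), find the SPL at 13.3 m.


r2/r1 = 13.3/8.2 = 1.62195
Correction = 20*log10(1.62195) = 4.20075 dB
SPL2 = 88.6 - 4.20075 = 84.399 dB


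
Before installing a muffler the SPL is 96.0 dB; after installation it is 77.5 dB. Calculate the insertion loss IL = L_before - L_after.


Insertion loss = SPL without muffler - SPL with muffler
IL = 96.0 - 77.5 = 18.5 dB


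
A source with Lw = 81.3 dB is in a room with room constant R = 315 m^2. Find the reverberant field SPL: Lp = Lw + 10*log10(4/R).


4/R = 4/315 = 0.0126984
Lp = 81.3 + 10*log10(0.0126984) = 62.337 dB


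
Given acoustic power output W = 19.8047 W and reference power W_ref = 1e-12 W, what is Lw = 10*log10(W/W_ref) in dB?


W / W_ref = 19.8047 / 1e-12 = 1.98047e+13
Lw = 10 * log10(1.98047e+13) = 132.97 dB


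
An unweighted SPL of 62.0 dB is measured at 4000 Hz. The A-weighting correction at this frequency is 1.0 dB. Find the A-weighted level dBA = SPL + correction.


A-weighting table: 4000 Hz -> 1.0 dB correction
SPL_A = SPL + correction = 62.0 + (1.0) = 63 dBA


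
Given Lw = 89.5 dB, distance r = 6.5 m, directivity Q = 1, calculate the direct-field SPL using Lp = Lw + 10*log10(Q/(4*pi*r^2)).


4*pi*r^2 = 4*pi*6.5^2 = 530.929 m^2
Q / (4*pi*r^2) = 1 / 530.929 = 0.00188349
Lp = 89.5 + 10*log10(0.00188349) = 62.25 dB


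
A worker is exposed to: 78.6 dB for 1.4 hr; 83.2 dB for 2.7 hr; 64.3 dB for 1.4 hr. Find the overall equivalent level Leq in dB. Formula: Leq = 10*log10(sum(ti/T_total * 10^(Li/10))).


T_total = 1.4 + 2.7 + 1.4 = 5.5 hr
(1.4/5.5) * 10^(78.6/10) = 1.84402e+07
(2.7/5.5) * 10^(83.2/10) = 1.02565e+08
(1.4/5.5) * 10^(64.3/10) = 685118
Sum = 1.84402e+07 + 1.02565e+08 + 685118 = 1.2169e+08
Leq = 10*log10(1.2169e+08) = 80.853 dB


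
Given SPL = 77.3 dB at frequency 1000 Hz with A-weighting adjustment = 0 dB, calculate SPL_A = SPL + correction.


A-weighting table: 1000 Hz -> 0 dB correction
SPL_A = SPL + correction = 77.3 + (0) = 77.3 dBA


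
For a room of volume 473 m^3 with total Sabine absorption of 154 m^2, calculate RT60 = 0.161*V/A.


RT60 = 0.161 * 473 / 154 = 0.4945 s


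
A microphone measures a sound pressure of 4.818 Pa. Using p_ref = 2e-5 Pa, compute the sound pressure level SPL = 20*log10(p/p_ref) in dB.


p / p_ref = 4.818 / 2e-5 = 240900
SPL = 20 * log10(240900) = 107.64 dB


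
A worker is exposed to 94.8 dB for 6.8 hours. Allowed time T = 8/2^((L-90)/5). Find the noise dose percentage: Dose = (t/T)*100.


T_allowed = 8 / 2^((94.8 - 90)/5) = 4.11246 hr
Dose = 6.8 / 4.11246 * 100 = 165.35 %


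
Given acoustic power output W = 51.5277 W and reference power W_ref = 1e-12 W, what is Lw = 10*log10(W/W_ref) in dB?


W / W_ref = 51.5277 / 1e-12 = 5.15277e+13
Lw = 10 * log10(5.15277e+13) = 137.12 dB


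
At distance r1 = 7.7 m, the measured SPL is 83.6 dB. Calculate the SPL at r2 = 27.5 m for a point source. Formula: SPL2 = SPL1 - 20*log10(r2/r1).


r2/r1 = 27.5/7.7 = 3.57143
Correction = 20*log10(3.57143) = 11.0568 dB
SPL2 = 83.6 - 11.0568 = 72.543 dB


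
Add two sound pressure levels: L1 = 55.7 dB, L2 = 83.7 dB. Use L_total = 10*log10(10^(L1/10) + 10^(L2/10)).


10^(55.7/10) = 371535
10^(83.7/10) = 2.34423e+08
Sum = 371535 + 2.34423e+08 = 2.34795e+08
L_total = 10*log10(2.34795e+08) = 83.707 dB


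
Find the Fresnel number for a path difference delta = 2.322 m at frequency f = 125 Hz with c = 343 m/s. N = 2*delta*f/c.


N = 2*delta*f/c = 2*delta/lambda, where lambda = c/f
lambda = 343 / 125 = 2.744 m
N = 2 * 2.322 / 2.744 = 1.6924


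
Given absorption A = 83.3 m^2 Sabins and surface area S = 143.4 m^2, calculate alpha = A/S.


Absorption coefficient = absorbed power / incident power
alpha = A / S = 83.3 / 143.4 = 0.58089


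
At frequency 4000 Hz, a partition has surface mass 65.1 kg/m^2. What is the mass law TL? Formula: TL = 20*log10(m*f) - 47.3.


m * f = 65.1 * 4000 = 260400
20*log10(260400) = 108.313 dB
TL = 108.313 - 47.3 = 61.013 dB


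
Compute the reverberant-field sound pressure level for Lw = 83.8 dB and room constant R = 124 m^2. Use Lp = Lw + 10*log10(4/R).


4/R = 4/124 = 0.0322581
Lp = 83.8 + 10*log10(0.0322581) = 68.886 dB


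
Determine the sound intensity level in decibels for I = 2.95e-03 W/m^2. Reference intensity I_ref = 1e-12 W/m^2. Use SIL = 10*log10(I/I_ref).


I / I_ref = 2.95e-03 / 1e-12 = 2.95e+09
SIL = 10 * log10(2.95e+09) = 94.698 dB


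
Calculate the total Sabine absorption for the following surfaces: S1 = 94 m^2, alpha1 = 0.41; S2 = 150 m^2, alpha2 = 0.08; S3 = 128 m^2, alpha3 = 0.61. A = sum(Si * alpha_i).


94 * 0.41 = 38.54
150 * 0.08 = 12
128 * 0.61 = 78.08
A_total = 38.54 + 12 + 78.08 = 128.62 m^2


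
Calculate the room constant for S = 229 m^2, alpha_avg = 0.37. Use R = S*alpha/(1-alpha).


R = 229 * 0.37 / (1 - 0.37) = 134.49 m^2


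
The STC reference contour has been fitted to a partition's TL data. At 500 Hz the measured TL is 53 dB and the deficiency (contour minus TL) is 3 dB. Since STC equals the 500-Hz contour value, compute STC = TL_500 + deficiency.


By ASTM E413, STC = value of the fitted reference contour at 500 Hz.
Contour value at 500 Hz = TL_500 + deficiency = 53 + 3 = 56
STC = 56


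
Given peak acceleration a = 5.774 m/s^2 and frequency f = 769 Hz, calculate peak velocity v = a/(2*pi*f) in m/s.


omega = 2*pi*f = 2*pi*769 = 4831.77 rad/s
v = a / omega = 5.774 / 4831.77 = 0.001195 m/s


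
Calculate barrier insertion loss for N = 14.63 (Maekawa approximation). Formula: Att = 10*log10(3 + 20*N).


3 + 20*N = 3 + 20*14.63 = 295.6
Att = 10*log10(295.6) = 24.707 dB


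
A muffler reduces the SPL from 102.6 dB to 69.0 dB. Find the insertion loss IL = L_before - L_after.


Insertion loss = SPL without muffler - SPL with muffler
IL = 102.6 - 69.0 = 33.6 dB


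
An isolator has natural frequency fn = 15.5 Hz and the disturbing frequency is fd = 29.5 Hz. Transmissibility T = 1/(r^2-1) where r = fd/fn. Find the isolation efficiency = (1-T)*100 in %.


r = 29.5 / 15.5 = 1.90323
r^2 - 1 = 1.90323^2 - 1 = 2.62228
T = 1/2.62228 = 0.381348
Efficiency = (1 - 0.381348)*100 = 61.865 %


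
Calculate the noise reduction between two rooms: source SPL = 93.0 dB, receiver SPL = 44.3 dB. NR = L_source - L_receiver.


NR = L_source - L_receiver (difference between source and receiving room levels)
NR = 93.0 - 44.3 = 48.7 dB


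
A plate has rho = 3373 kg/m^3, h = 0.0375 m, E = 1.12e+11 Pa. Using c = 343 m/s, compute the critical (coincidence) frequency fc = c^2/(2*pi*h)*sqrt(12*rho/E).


12*rho/E = 12*3373/1.12e+11 = 3.61393e-07
sqrt(12*rho/E) = sqrt(3.61393e-07) = 0.00060116
c^2/(2*pi*h) = 343^2/(2*pi*0.0375) = 499318
fc = 499318 * 0.00060116 = 300.17 Hz


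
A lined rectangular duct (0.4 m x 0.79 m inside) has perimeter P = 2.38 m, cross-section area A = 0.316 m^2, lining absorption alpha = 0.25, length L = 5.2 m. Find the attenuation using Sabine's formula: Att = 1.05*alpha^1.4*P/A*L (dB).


alpha^1.4 = 0.25^1.4 = 0.143587
Attenuation rate = 1.05 * alpha^1.4 * P / A
= 1.05 * 0.143587 * 2.38 / 0.316 = 1.13552 dB/m
Total Att = 1.13552 * 5.2 = 5.9047 dB


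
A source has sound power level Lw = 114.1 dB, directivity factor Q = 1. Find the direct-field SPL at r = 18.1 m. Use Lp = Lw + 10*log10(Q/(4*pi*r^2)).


4*pi*r^2 = 4*pi*18.1^2 = 4116.87 m^2
Q / (4*pi*r^2) = 1 / 4116.87 = 0.000242903
Lp = 114.1 + 10*log10(0.000242903) = 77.954 dB


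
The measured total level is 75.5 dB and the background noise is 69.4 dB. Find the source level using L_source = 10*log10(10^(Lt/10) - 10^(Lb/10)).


10^(75.5/10) = 3.54813e+07
10^(69.4/10) = 8.70964e+06
Difference = 3.54813e+07 - 8.70964e+06 = 2.67717e+07
L_source = 10*log10(2.67717e+07) = 74.277 dB


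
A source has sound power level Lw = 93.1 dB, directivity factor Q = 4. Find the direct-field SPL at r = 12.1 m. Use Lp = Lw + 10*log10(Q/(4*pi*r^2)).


4*pi*r^2 = 4*pi*12.1^2 = 1839.84 m^2
Q / (4*pi*r^2) = 4 / 1839.84 = 0.0021741
Lp = 93.1 + 10*log10(0.0021741) = 66.473 dB


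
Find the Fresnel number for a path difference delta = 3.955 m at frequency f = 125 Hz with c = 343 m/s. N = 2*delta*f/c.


N = 2*delta*f/c = 2*delta/lambda, where lambda = c/f
lambda = 343 / 125 = 2.744 m
N = 2 * 3.955 / 2.744 = 2.8827


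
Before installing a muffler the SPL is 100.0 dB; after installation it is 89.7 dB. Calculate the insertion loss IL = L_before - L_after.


Insertion loss = SPL without muffler - SPL with muffler
IL = 100.0 - 89.7 = 10.3 dB


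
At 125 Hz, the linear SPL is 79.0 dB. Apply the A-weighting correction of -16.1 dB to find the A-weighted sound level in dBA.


A-weighting table: 125 Hz -> -16.1 dB correction
SPL_A = SPL + correction = 79.0 + (-16.1) = 62.9 dBA


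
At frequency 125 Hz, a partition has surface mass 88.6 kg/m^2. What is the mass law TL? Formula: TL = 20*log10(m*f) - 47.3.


m * f = 88.6 * 125 = 11075
20*log10(11075) = 80.8869 dB
TL = 80.8869 - 47.3 = 33.587 dB


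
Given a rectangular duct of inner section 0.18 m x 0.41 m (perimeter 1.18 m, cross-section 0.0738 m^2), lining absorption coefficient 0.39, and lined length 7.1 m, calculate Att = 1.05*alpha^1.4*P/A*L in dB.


alpha^1.4 = 0.39^1.4 = 0.267603
Attenuation rate = 1.05 * alpha^1.4 * P / A
= 1.05 * 0.267603 * 1.18 / 0.0738 = 4.49268 dB/m
Total Att = 4.49268 * 7.1 = 31.898 dB


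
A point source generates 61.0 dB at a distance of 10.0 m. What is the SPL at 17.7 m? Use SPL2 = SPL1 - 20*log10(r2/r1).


r2/r1 = 17.7/10.0 = 1.77
Correction = 20*log10(1.77) = 4.95947 dB
SPL2 = 61.0 - 4.95947 = 56.041 dB


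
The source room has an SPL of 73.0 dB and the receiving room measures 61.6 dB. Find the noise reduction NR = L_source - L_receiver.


NR = L_source - L_receiver (difference between source and receiving room levels)
NR = 73.0 - 61.6 = 11.4 dB


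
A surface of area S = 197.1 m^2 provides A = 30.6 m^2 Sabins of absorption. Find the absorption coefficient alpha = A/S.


Absorption coefficient = absorbed power / incident power
alpha = A / S = 30.6 / 197.1 = 0.15525


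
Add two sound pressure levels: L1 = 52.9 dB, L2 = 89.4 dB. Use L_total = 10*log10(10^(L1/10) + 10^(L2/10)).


10^(52.9/10) = 194984
10^(89.4/10) = 8.70964e+08
Sum = 194984 + 8.70964e+08 = 8.71159e+08
L_total = 10*log10(8.71159e+08) = 89.401 dB


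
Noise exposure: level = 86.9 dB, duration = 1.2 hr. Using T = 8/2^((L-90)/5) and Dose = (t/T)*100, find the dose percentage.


T_allowed = 8 / 2^((86.9 - 90)/5) = 12.295 hr
Dose = 1.2 / 12.295 * 100 = 9.7601 %


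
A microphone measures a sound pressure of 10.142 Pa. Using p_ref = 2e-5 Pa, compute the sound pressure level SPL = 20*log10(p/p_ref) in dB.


p / p_ref = 10.142 / 2e-5 = 507100
SPL = 20 * log10(507100) = 114.1 dB


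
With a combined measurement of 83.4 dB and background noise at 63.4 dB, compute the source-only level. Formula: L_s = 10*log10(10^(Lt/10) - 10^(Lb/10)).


10^(83.4/10) = 2.18776e+08
10^(63.4/10) = 2.18776e+06
Difference = 2.18776e+08 - 2.18776e+06 = 2.16588e+08
L_source = 10*log10(2.16588e+08) = 83.356 dB


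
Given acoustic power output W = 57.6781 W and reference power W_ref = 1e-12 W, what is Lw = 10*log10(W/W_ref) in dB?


W / W_ref = 57.6781 / 1e-12 = 5.76781e+13
Lw = 10 * log10(5.76781e+13) = 137.61 dB


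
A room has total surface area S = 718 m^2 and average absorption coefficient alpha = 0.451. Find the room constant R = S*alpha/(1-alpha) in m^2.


R = 718 * 0.451 / (1 - 0.451) = 589.83 m^2


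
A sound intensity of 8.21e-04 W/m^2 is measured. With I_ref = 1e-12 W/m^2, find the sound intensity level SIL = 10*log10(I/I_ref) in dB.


I / I_ref = 8.21e-04 / 1e-12 = 8.21e+08
SIL = 10 * log10(8.21e+08) = 89.143 dB


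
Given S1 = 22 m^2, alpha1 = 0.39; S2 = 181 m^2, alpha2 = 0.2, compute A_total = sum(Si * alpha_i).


22 * 0.39 = 8.58
181 * 0.2 = 36.2
A_total = 8.58 + 36.2 = 44.78 m^2


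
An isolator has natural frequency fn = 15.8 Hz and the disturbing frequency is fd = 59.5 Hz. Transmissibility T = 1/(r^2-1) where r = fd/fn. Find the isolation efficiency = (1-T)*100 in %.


r = 59.5 / 15.8 = 3.76582
r^2 - 1 = 3.76582^2 - 1 = 13.1814
T = 1/13.1814 = 0.0758645
Efficiency = (1 - 0.0758645)*100 = 92.414 %


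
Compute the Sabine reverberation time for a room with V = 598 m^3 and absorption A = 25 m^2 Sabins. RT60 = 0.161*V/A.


RT60 = 0.161 * 598 / 25 = 3.8511 s


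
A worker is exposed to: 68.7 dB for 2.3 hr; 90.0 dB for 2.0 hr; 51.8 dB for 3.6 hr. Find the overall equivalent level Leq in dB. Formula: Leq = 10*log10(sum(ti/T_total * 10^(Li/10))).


T_total = 2.3 + 2.0 + 3.6 = 7.9 hr
(2.3/7.9) * 10^(68.7/10) = 2.15825e+06
(2.0/7.9) * 10^(90.0/10) = 2.53165e+08
(3.6/7.9) * 10^(51.8/10) = 68972.4
Sum = 2.15825e+06 + 2.53165e+08 + 68972.4 = 2.55392e+08
Leq = 10*log10(2.55392e+08) = 84.072 dB


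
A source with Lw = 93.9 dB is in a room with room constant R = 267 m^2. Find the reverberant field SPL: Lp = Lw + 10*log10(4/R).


4/R = 4/267 = 0.0149813
Lp = 93.9 + 10*log10(0.0149813) = 75.655 dB


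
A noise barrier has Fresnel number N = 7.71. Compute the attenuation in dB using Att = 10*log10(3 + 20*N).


3 + 20*N = 3 + 20*7.71 = 157.2
Att = 10*log10(157.2) = 21.965 dB


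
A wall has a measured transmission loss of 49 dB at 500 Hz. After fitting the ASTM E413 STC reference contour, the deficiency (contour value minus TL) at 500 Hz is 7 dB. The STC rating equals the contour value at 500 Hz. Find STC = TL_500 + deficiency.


By ASTM E413, STC = value of the fitted reference contour at 500 Hz.
Contour value at 500 Hz = TL_500 + deficiency = 49 + 7 = 56
STC = 56


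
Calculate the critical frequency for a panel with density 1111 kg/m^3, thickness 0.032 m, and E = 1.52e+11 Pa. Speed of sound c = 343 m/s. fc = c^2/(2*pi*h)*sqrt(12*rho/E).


12*rho/E = 12*1111/1.52e+11 = 8.77105e-08
sqrt(12*rho/E) = sqrt(8.77105e-08) = 0.00029616
c^2/(2*pi*h) = 343^2/(2*pi*0.032) = 585138
fc = 585138 * 0.00029616 = 173.29 Hz


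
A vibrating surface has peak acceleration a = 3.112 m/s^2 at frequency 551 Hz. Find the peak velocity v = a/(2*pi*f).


omega = 2*pi*f = 2*pi*551 = 3462.04 rad/s
v = a / omega = 3.112 / 3462.04 = 0.00089889 m/s


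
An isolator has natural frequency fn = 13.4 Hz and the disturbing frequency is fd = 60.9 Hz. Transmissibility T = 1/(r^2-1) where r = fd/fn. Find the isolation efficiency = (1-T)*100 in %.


r = 60.9 / 13.4 = 4.54478
r^2 - 1 = 4.54478^2 - 1 = 19.655
T = 1/19.655 = 0.0508776
Efficiency = (1 - 0.0508776)*100 = 94.912 %


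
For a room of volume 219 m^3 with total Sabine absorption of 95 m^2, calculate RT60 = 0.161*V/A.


RT60 = 0.161 * 219 / 95 = 0.37115 s


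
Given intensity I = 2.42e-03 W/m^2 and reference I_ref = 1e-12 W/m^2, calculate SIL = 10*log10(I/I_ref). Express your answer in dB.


I / I_ref = 2.42e-03 / 1e-12 = 2.42e+09
SIL = 10 * log10(2.42e+09) = 93.838 dB


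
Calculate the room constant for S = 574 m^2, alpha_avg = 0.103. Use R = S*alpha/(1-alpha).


R = 574 * 0.103 / (1 - 0.103) = 65.911 m^2


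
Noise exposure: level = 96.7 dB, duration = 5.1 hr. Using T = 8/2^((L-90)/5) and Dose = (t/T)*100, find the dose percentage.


T_allowed = 8 / 2^((96.7 - 90)/5) = 3.16017 hr
Dose = 5.1 / 3.16017 * 100 = 161.38 %


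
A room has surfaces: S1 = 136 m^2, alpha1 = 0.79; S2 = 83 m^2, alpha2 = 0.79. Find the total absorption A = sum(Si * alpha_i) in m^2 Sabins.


136 * 0.79 = 107.44
83 * 0.79 = 65.57
A_total = 107.44 + 65.57 = 173.01 m^2


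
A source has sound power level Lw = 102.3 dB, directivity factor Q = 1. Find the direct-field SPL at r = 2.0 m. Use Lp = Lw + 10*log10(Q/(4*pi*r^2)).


4*pi*r^2 = 4*pi*2.0^2 = 50.2655 m^2
Q / (4*pi*r^2) = 1 / 50.2655 = 0.0198944
Lp = 102.3 + 10*log10(0.0198944) = 85.287 dB


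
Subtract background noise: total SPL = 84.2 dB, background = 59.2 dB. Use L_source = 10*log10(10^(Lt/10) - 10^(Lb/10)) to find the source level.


10^(84.2/10) = 2.63027e+08
10^(59.2/10) = 831764
Difference = 2.63027e+08 - 831764 = 2.62195e+08
L_source = 10*log10(2.62195e+08) = 84.186 dB


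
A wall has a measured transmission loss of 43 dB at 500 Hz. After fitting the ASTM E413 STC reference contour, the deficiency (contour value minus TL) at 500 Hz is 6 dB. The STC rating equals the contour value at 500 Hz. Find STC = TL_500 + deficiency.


By ASTM E413, STC = value of the fitted reference contour at 500 Hz.
Contour value at 500 Hz = TL_500 + deficiency = 43 + 6 = 49
STC = 49


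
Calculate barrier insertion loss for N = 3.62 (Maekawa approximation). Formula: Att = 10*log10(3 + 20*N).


3 + 20*N = 3 + 20*3.62 = 75.4
Att = 10*log10(75.4) = 18.774 dB


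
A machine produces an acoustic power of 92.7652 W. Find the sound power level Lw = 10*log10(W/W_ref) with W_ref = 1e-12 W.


W / W_ref = 92.7652 / 1e-12 = 9.27652e+13
Lw = 10 * log10(9.27652e+13) = 139.67 dB


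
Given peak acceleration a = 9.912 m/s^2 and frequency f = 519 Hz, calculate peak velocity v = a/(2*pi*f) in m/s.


omega = 2*pi*f = 2*pi*519 = 3260.97 rad/s
v = a / omega = 9.912 / 3260.97 = 0.0030396 m/s


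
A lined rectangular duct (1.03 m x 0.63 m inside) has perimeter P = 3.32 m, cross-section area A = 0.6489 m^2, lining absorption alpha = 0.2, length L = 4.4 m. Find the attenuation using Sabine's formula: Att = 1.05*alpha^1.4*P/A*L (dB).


alpha^1.4 = 0.2^1.4 = 0.105061
Attenuation rate = 1.05 * alpha^1.4 * P / A
= 1.05 * 0.105061 * 3.32 / 0.6489 = 0.564405 dB/m
Total Att = 0.564405 * 4.4 = 2.4834 dB


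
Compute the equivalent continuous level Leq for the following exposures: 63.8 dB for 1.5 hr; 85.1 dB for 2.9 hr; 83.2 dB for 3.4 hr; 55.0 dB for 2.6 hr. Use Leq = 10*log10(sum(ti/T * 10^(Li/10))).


T_total = 1.5 + 2.9 + 3.4 + 2.6 = 10.4 hr
(1.5/10.4) * 10^(63.8/10) = 345986
(2.9/10.4) * 10^(85.1/10) = 9.02328e+07
(3.4/10.4) * 10^(83.2/10) = 6.83039e+07
(2.6/10.4) * 10^(55.0/10) = 79056.9
Sum = 345986 + 9.02328e+07 + 6.83039e+07 + 79056.9 = 1.58962e+08
Leq = 10*log10(1.58962e+08) = 82.013 dB


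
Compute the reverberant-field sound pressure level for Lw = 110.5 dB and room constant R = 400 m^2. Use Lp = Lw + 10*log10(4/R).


4/R = 4/400 = 0.01
Lp = 110.5 + 10*log10(0.01) = 90.5 dB


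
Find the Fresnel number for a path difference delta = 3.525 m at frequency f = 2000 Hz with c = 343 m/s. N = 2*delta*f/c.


N = 2*delta*f/c = 2*delta/lambda, where lambda = c/f
lambda = 343 / 2000 = 0.1715 m
N = 2 * 3.525 / 0.1715 = 41.108


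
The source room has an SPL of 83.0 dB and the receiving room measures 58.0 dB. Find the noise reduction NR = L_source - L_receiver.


NR = L_source - L_receiver (difference between source and receiving room levels)
NR = 83.0 - 58.0 = 25 dB


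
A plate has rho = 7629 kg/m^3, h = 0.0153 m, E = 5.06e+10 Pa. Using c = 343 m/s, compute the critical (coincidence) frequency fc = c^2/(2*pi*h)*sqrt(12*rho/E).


12*rho/E = 12*7629/5.06e+10 = 1.80925e-06
sqrt(12*rho/E) = sqrt(1.80925e-06) = 0.00134508
c^2/(2*pi*h) = 343^2/(2*pi*0.0153) = 1.22382e+06
fc = 1.22382e+06 * 0.00134508 = 1646.1 Hz


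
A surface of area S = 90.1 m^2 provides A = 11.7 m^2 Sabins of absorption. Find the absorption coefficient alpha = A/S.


Absorption coefficient = absorbed power / incident power
alpha = A / S = 11.7 / 90.1 = 0.12986
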